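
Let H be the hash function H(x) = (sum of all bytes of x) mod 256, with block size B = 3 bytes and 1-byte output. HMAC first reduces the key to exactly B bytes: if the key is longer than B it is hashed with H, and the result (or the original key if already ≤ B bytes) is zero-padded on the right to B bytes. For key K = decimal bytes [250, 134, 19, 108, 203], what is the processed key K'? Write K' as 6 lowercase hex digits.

|K| = 5 > B = 3, so first hash the key.
H(K): sum = 250+134+19+108+203 = 714; mod 256 = 202 → ca.
Zero-pad H(K) = ca to 3 bytes: K' = ca 00 00.

ca0000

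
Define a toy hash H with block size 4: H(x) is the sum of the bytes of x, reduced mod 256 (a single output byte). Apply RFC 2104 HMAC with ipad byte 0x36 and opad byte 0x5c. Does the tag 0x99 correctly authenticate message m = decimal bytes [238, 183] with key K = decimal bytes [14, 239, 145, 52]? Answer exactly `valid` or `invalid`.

Key decimal bytes [14, 239, 145, 52] = 0e ef 91 34 is exactly B = 4 bytes: K' = 0e ef 91 34.
K' ⊕ ipad = 38 d9 a7 02; K' ⊕ opad = 52 b3 cd 68.
Inner hash: sum = 56+217+167+2+238+183 = 863; mod 256 = 95 → 5f.
Outer hash (recomputed tag): sum = 82+179+205+104+95 = 665; mod 256 = 153 → 99.
Recomputed tag = 99; claimed = 99 → match.

valid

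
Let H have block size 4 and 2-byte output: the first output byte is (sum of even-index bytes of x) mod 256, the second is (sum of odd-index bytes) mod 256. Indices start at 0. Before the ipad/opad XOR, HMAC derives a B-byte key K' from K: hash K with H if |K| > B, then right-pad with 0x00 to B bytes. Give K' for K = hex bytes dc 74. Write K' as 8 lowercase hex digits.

dc740000

Key hex bytes dc 74 is 2 bytes ≤ B = 4; zero-pad to 4 bytes: K' = dc 74 00 00.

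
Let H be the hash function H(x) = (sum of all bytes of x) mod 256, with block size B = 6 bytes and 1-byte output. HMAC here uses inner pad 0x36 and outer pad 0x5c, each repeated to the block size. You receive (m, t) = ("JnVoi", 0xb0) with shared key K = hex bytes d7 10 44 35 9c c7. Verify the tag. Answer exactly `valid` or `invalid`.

valid

Key hex bytes d7 10 44 35 9c c7 is exactly B = 6 bytes: K' = d7 10 44 35 9c c7.
K' ⊕ ipad = e1 26 72 03 aa f1; K' ⊕ opad = 8b 4c 18 69 c0 9b.
Inner hash: sum = 225+38+114+3+170+241+74+110+86+111+105 = 1277; mod 256 = 253 → fd.
Outer hash (recomputed tag): sum = 139+76+24+105+192+155+253 = 944; mod 256 = 176 → b0.
Recomputed tag = b0; claimed = b0 → match.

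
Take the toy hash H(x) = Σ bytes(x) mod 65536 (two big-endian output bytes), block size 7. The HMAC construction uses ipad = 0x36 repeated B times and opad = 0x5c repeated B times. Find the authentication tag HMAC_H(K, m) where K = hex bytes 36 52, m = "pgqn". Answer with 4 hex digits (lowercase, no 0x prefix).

Key hex bytes 36 52 is 2 bytes ≤ B = 7; zero-pad to 7 bytes: K' = 36 52 00 00 00 00 00.
K' ⊕ ipad = 00 64 36 36 36 36 36.  K' ⊕ opad = 6a 0e 5c 5c 5c 5c 5c.
Inner input = (K'⊕ipad) ∥ m = 00 64 36 36 36 36 36 ∥ 70 67 71 6e.
Inner hash: sum = 0+100+54+54+54+54+54+112+103+113+110 = 808 → 03 28.
Outer input = (K'⊕opad) ∥ inner = 6a 0e 5c 5c 5c 5c 5c ∥ 03 28.
Outer hash (tag): sum = 106+14+92+92+92+92+92+3+40 = 623 → 02 6f.

026f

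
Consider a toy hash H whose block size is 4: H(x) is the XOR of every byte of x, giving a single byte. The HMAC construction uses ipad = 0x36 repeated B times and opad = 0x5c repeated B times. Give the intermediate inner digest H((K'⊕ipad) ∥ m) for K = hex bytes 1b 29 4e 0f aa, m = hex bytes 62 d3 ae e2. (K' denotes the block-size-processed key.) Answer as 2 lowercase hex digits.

Key hex bytes 1b 29 4e 0f aa is 5 bytes > B = 4, so hash it first: H(key) = d9, then zero-pad to 4 bytes: K' = d9 00 00 00.
K' ⊕ ipad = ef 36 36 36.
Inner input = ef 36 36 36 ∥ 62 d3 ae e2.
Inner hash: XOR ef⊕36⊕36⊕36⊕62⊕d3⊕ae⊕e2 = 24.

24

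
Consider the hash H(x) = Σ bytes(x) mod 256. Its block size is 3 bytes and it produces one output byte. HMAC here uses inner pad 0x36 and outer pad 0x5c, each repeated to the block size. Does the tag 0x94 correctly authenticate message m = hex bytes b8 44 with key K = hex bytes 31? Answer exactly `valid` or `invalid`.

Key hex bytes 31 is 1 byte ≤ B = 3; zero-pad to 3 bytes: K' = 31 00 00.
K' ⊕ ipad = 07 36 36; K' ⊕ opad = 6d 5c 5c.
Inner hash: sum = 7+54+54+184+68 = 367; mod 256 = 111 → 6f.
Outer hash (recomputed tag): sum = 109+92+92+111 = 404; mod 256 = 148 → 94.
Recomputed tag = 94; claimed = 94 → match.

valid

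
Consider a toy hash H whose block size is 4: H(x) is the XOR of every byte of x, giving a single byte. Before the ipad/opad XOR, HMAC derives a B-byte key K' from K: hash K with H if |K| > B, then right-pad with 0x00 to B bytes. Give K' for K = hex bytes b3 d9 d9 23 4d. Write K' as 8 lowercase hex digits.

dd000000

|K| = 5 > B = 4, so first hash the key.
H(K): XOR b3⊕d9⊕d9⊕23⊕4d = dd.
Zero-pad H(K) = dd to 4 bytes: K' = dd 00 00 00.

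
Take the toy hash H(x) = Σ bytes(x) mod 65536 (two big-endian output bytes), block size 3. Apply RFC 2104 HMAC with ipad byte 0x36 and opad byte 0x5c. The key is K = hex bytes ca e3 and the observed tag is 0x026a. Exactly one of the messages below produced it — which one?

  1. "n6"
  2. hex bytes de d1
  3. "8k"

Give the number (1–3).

2

Key hex bytes ca e3 is 2 bytes ≤ B = 3; zero-pad to 3 bytes: K' = ca e3 00.
K' ⊕ ipad = fc d5 36; K' ⊕ opad = 96 bf 5c.
m1: inner = H(fc d5 36 6e 36) = 02 ab; tag = H(96 bf 5c 02 ab) = 025e
m2: inner = H(fc d5 36 de d1) = 03 b6; tag = H(96 bf 5c 03 b6) = 026a ← matches
m3: inner = H(fc d5 36 38 6b) = 02 aa; tag = H(96 bf 5c 02 aa) = 025d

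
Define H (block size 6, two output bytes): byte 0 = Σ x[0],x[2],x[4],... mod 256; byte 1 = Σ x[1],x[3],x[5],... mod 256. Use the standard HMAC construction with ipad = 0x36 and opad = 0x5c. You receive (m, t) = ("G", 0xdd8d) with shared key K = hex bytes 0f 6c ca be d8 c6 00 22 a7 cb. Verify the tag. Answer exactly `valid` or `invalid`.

invalid

Key hex bytes 0f 6c ca be d8 c6 00 22 a7 cb is 10 bytes > B = 6, so hash it first: H(key) = 58 dd, then zero-pad to 6 bytes: K' = 58 dd 00 00 00 00.
K' ⊕ ipad = 6e eb 36 36 36 36; K' ⊕ opad = 04 81 5c 5c 5c 5c.
Inner hash: even-index sum = 289 mod 256 = 33; odd-index sum = 343 mod 256 = 87 → 21 57.
Outer hash (recomputed tag): even-index sum = 221 mod 256 = 221; odd-index sum = 400 mod 256 = 144 → dd 90.
Recomputed tag = dd90; claimed = dd8d → mismatch.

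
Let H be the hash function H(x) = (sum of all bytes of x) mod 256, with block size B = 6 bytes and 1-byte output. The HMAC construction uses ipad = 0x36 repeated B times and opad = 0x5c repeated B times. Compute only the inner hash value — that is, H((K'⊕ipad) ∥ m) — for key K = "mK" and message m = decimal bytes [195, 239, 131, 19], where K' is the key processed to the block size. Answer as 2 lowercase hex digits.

f8

Key "mK" = 6d 4b is 2 bytes ≤ B = 6; zero-pad to 6 bytes: K' = 6d 4b 00 00 00 00.
K' ⊕ ipad = 5b 7d 36 36 36 36.
Inner input = 5b 7d 36 36 36 36 ∥ c3 ef 83 13.
Inner hash: sum = 91+125+54+54+54+54+195+239+131+19 = 1016; mod 256 = 248 → f8.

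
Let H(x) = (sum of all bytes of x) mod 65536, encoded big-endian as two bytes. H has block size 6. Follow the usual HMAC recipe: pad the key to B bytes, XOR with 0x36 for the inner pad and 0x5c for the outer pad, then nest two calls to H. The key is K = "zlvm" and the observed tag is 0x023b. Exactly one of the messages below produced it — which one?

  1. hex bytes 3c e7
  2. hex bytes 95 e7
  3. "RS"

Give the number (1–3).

1

Key "zlvm" = 7a 6c 76 6d is 4 bytes ≤ B = 6; zero-pad to 6 bytes: K' = 7a 6c 76 6d 00 00.
K' ⊕ ipad = 4c 5a 40 5b 36 36; K' ⊕ opad = 26 30 2a 31 5c 5c.
m1: inner = H(4c 5a 40 5b 36 36 3c e7) = 02 d0; tag = H(26 30 2a 31 5c 5c 02 d0) = 023b ← matches
m2: inner = H(4c 5a 40 5b 36 36 95 e7) = 03 29; tag = H(26 30 2a 31 5c 5c 03 29) = 0195
m3: inner = H(4c 5a 40 5b 36 36 52 53) = 02 52; tag = H(26 30 2a 31 5c 5c 02 52) = 01bd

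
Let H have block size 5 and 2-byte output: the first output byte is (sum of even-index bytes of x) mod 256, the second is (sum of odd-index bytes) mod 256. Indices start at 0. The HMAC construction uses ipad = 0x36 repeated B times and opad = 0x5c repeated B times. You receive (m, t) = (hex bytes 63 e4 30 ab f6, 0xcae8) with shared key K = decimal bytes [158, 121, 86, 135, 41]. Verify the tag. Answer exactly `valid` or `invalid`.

Key decimal bytes [158, 121, 86, 135, 41] = 9e 79 56 87 29 is exactly B = 5 bytes: K' = 9e 79 56 87 29.
K' ⊕ ipad = a8 4f 60 b1 1f; K' ⊕ opad = c2 25 0a db 75.
Inner hash: even-index sum = 694 mod 256 = 182; odd-index sum = 649 mod 256 = 137 → b6 89.
Outer hash (recomputed tag): even-index sum = 458 mod 256 = 202; odd-index sum = 438 mod 256 = 182 → ca b6.
Recomputed tag = cab6; claimed = cae8 → mismatch.

invalid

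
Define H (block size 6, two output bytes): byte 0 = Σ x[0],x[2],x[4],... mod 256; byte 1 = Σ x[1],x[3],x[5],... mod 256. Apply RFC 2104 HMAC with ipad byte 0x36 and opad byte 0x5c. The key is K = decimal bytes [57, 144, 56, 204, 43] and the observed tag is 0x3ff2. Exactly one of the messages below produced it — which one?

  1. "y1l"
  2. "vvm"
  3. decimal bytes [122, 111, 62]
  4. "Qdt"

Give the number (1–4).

4

Key decimal bytes [57, 144, 56, 204, 43] = 39 90 38 cc 2b is 5 bytes ≤ B = 6; zero-pad to 6 bytes: K' = 39 90 38 cc 2b 00.
K' ⊕ ipad = 0f a6 0e fa 1d 36; K' ⊕ opad = 65 cc 64 90 77 5c.
m1: inner = H(0f a6 0e fa 1d 36 79 31 6c) = 1f 07; tag = H(65 cc 64 90 77 5c 1f 07) = 5fbf
m2: inner = H(0f a6 0e fa 1d 36 76 76 6d) = 1d 4c; tag = H(65 cc 64 90 77 5c 1d 4c) = 5d04
m3: inner = H(0f a6 0e fa 1d 36 7a 6f 3e) = f2 45; tag = H(65 cc 64 90 77 5c f2 45) = 32fd
m4: inner = H(0f a6 0e fa 1d 36 51 64 74) = ff 3a; tag = H(65 cc 64 90 77 5c ff 3a) = 3ff2 ← matches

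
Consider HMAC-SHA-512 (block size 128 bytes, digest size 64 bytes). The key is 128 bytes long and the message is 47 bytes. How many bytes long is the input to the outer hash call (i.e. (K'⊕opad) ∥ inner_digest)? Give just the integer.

Key is 128 ≤ 128 bytes, zero-padded: |K'| = 128.
Outer input = (K'⊕opad) ∥ H(inner) → 128 + 64 = 192 bytes.

192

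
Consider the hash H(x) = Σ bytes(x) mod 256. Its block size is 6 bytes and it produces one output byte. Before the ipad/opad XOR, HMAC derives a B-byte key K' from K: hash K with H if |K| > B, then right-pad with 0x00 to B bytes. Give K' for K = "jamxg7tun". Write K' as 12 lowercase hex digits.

|K| = 9 > B = 6, so first hash the key.
H(K): sum = 106+97+109+120+103+55+116+117+110 = 933; mod 256 = 165 → a5.
Zero-pad H(K) = a5 to 6 bytes: K' = a5 00 00 00 00 00.

a50000000000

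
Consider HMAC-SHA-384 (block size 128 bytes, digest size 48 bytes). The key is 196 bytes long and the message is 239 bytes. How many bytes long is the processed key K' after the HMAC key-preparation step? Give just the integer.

128

Key is 196 > 128 bytes, so it is hashed to 48 bytes then zero-padded to 128: |K'| = 128.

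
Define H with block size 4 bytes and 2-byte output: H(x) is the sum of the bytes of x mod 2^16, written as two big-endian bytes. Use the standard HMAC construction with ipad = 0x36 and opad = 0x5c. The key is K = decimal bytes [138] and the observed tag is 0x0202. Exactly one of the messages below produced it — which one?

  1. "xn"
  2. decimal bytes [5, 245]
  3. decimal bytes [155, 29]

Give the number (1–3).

3

Key decimal bytes [138] = 8a is 1 byte ≤ B = 4; zero-pad to 4 bytes: K' = 8a 00 00 00.
K' ⊕ ipad = bc 36 36 36; K' ⊕ opad = d6 5c 5c 5c.
m1: inner = H(bc 36 36 36 78 6e) = 02 44; tag = H(d6 5c 5c 5c 02 44) = 0230
m2: inner = H(bc 36 36 36 05 f5) = 02 58; tag = H(d6 5c 5c 5c 02 58) = 0244
m3: inner = H(bc 36 36 36 9b 1d) = 02 16; tag = H(d6 5c 5c 5c 02 16) = 0202 ← matches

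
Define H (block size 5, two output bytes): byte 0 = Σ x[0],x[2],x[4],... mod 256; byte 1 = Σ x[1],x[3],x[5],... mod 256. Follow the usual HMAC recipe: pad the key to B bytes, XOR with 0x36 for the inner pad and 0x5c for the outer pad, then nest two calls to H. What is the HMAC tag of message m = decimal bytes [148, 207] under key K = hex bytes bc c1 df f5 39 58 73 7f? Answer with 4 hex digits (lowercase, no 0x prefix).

58d9

Key hex bytes bc c1 df f5 39 58 73 7f is 8 bytes > B = 5, so hash it first: H(key) = 47 8d, then zero-pad to 5 bytes: K' = 47 8d 00 00 00.
K' ⊕ ipad = 71 bb 36 36 36.  K' ⊕ opad = 1b d1 5c 5c 5c.
Inner input = (K'⊕ipad) ∥ m = 71 bb 36 36 36 ∥ 94 cf.
Inner hash: even-index sum = 428 mod 256 = 172; odd-index sum = 389 mod 256 = 133 → ac 85.
Outer input = (K'⊕opad) ∥ inner = 1b d1 5c 5c 5c ∥ ac 85.
Outer hash (tag): even-index sum = 344 mod 256 = 88; odd-index sum = 473 mod 256 = 217 → 58 d9.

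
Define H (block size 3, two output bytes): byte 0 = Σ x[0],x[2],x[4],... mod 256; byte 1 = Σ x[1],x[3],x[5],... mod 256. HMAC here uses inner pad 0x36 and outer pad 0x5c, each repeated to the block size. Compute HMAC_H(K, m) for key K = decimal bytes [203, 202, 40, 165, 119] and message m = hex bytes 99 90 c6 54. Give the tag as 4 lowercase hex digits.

Key decimal bytes [203, 202, 40, 165, 119] = cb ca 28 a5 77 is 5 bytes > B = 3, so hash it first: H(key) = 6a 6f, then zero-pad to 3 bytes: K' = 6a 6f 00.
K' ⊕ ipad = 5c 59 36.  K' ⊕ opad = 36 33 5c.
Inner input = (K'⊕ipad) ∥ m = 5c 59 36 ∥ 99 90 c6 54.
Inner hash: even-index sum = 374 mod 256 = 118; odd-index sum = 440 mod 256 = 184 → 76 b8.
Outer input = (K'⊕opad) ∥ inner = 36 33 5c ∥ 76 b8.
Outer hash (tag): even-index sum = 330 mod 256 = 74; odd-index sum = 169 mod 256 = 169 → 4a a9.

4aa9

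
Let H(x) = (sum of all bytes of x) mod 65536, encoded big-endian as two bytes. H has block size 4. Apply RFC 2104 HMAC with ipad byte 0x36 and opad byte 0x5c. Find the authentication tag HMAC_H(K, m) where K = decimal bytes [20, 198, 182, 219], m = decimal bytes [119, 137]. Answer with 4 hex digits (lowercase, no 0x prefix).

02d5

Key decimal bytes [20, 198, 182, 219] = 14 c6 b6 db is exactly B = 4 bytes: K' = 14 c6 b6 db.
K' ⊕ ipad = 22 f0 80 ed.  K' ⊕ opad = 48 9a ea 87.
Inner input = (K'⊕ipad) ∥ m = 22 f0 80 ed ∥ 77 89.
Inner hash: sum = 34+240+128+237+119+137 = 895 → 03 7f.
Outer input = (K'⊕opad) ∥ inner = 48 9a ea 87 ∥ 03 7f.
Outer hash (tag): sum = 72+154+234+135+3+127 = 725 → 02 d5.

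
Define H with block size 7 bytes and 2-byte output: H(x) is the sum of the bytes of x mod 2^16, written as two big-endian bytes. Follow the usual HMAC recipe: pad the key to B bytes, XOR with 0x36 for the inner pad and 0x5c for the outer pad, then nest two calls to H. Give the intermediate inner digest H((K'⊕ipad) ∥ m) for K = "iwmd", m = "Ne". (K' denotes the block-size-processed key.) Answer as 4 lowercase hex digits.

Key "iwmd" = 69 77 6d 64 is 4 bytes ≤ B = 7; zero-pad to 7 bytes: K' = 69 77 6d 64 00 00 00.
K' ⊕ ipad = 5f 41 5b 52 36 36 36.
Inner input = 5f 41 5b 52 36 36 36 ∥ 4e 65.
Inner hash: sum = 95+65+91+82+54+54+54+78+101 = 674 → 02 a2.

02a2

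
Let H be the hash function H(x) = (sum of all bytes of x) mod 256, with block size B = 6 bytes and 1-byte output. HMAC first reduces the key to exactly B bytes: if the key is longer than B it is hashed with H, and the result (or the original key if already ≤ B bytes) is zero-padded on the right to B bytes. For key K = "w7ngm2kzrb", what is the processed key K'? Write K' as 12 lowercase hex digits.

|K| = 10 > B = 6, so first hash the key.
H(K): sum = 119+55+110+103+109+50+107+122+114+98 = 987; mod 256 = 219 → db.
Zero-pad H(K) = db to 6 bytes: K' = db 00 00 00 00 00.

db0000000000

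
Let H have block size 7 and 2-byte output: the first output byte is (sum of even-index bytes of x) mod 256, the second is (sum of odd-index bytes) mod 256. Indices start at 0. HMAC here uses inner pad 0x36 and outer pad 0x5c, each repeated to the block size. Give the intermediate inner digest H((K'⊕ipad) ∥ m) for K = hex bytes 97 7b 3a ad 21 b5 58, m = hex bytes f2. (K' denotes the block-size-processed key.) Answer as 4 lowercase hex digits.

Key hex bytes 97 7b 3a ad 21 b5 58 is exactly B = 7 bytes: K' = 97 7b 3a ad 21 b5 58.
K' ⊕ ipad = a1 4d 0c 9b 17 83 6e.
Inner input = a1 4d 0c 9b 17 83 6e ∥ f2.
Inner hash: even-index sum = 306 mod 256 = 50; odd-index sum = 605 mod 256 = 93 → 32 5d.

325d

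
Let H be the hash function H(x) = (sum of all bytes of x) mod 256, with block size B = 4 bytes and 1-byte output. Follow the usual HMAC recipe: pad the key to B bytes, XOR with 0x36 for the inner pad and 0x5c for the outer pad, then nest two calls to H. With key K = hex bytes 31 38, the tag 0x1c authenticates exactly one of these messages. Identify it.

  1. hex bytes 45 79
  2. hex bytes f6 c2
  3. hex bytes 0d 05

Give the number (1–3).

3

Key hex bytes 31 38 is 2 bytes ≤ B = 4; zero-pad to 4 bytes: K' = 31 38 00 00.
K' ⊕ ipad = 07 0e 36 36; K' ⊕ opad = 6d 64 5c 5c.
m1: inner = H(07 0e 36 36 45 79) = 3f; tag = H(6d 64 5c 5c 3f) = c8
m2: inner = H(07 0e 36 36 f6 c2) = 39; tag = H(6d 64 5c 5c 39) = c2
m3: inner = H(07 0e 36 36 0d 05) = 93; tag = H(6d 64 5c 5c 93) = 1c ← matches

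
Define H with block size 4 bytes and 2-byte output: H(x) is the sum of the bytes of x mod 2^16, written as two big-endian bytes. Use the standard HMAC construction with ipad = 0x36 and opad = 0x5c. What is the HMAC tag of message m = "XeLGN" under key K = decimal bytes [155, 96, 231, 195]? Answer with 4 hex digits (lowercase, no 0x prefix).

02c8

Key decimal bytes [155, 96, 231, 195] = 9b 60 e7 c3 is exactly B = 4 bytes: K' = 9b 60 e7 c3.
K' ⊕ ipad = ad 56 d1 f5.  K' ⊕ opad = c7 3c bb 9f.
Inner input = (K'⊕ipad) ∥ m = ad 56 d1 f5 ∥ 58 65 4c 47 4e.
Inner hash: sum = 173+86+209+245+88+101+76+71+78 = 1127 → 04 67.
Outer input = (K'⊕opad) ∥ inner = c7 3c bb 9f ∥ 04 67.
Outer hash (tag): sum = 199+60+187+159+4+103 = 712 → 02 c8.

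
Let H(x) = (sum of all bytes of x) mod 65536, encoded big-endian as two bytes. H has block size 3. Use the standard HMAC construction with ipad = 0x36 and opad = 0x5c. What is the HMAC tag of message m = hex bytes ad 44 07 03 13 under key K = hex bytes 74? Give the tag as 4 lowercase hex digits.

Key hex bytes 74 is 1 byte ≤ B = 3; zero-pad to 3 bytes: K' = 74 00 00.
K' ⊕ ipad = 42 36 36.  K' ⊕ opad = 28 5c 5c.
Inner input = (K'⊕ipad) ∥ m = 42 36 36 ∥ ad 44 07 03 13.
Inner hash: sum = 66+54+54+173+68+7+3+19 = 444 → 01 bc.
Outer input = (K'⊕opad) ∥ inner = 28 5c 5c ∥ 01 bc.
Outer hash (tag): sum = 40+92+92+1+188 = 413 → 01 9d.

019d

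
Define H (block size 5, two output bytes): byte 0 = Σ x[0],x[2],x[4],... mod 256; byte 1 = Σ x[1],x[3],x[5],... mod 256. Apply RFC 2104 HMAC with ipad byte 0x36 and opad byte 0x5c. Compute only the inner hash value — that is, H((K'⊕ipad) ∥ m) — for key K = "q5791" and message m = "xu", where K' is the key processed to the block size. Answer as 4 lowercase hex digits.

Key "q5791" = 71 35 37 39 31 is exactly B = 5 bytes: K' = 71 35 37 39 31.
K' ⊕ ipad = 47 03 01 0f 07.
Inner input = 47 03 01 0f 07 ∥ 78 75.
Inner hash: even-index sum = 196 mod 256 = 196; odd-index sum = 138 mod 256 = 138 → c4 8a.

c48a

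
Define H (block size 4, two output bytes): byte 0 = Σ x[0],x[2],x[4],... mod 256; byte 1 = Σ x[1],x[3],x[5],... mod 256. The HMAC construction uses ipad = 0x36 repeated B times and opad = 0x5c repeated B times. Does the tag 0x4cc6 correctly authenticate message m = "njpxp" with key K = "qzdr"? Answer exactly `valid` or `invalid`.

valid

Key "qzdr" = 71 7a 64 72 is exactly B = 4 bytes: K' = 71 7a 64 72.
K' ⊕ ipad = 47 4c 52 44; K' ⊕ opad = 2d 26 38 2e.
Inner hash: even-index sum = 487 mod 256 = 231; odd-index sum = 370 mod 256 = 114 → e7 72.
Outer hash (recomputed tag): even-index sum = 332 mod 256 = 76; odd-index sum = 198 mod 256 = 198 → 4c c6.
Recomputed tag = 4cc6; claimed = 4cc6 → match.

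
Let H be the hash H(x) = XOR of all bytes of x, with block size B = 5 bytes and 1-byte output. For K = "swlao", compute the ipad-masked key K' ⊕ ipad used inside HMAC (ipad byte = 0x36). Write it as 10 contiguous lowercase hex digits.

45415a5759

Key "swlao" = 73 77 6c 61 6f is exactly B = 5 bytes: K' = 73 77 6c 61 6f.
XOR each byte with 0x36: 73⊕36=45, 77⊕36=41, 6c⊕36=5a, 61⊕36=57, 6f⊕36=59.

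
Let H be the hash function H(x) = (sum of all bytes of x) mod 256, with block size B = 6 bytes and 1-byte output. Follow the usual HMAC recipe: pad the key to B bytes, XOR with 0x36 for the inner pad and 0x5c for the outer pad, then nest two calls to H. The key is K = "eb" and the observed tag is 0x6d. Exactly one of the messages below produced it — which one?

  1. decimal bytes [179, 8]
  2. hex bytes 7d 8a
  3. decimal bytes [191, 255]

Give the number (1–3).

Key "eb" = 65 62 is 2 bytes ≤ B = 6; zero-pad to 6 bytes: K' = 65 62 00 00 00 00.
K' ⊕ ipad = 53 54 36 36 36 36; K' ⊕ opad = 39 3e 5c 5c 5c 5c.
m1: inner = H(53 54 36 36 36 36 b3 08) = 3a; tag = H(39 3e 5c 5c 5c 5c 3a) = 21
m2: inner = H(53 54 36 36 36 36 7d 8a) = 86; tag = H(39 3e 5c 5c 5c 5c 86) = 6d ← matches
m3: inner = H(53 54 36 36 36 36 bf ff) = 3d; tag = H(39 3e 5c 5c 5c 5c 3d) = 24

2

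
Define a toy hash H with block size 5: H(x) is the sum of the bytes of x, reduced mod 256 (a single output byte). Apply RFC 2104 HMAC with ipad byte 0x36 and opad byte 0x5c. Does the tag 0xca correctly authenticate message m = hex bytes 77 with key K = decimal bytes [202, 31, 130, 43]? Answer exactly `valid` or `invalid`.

invalid

Key decimal bytes [202, 31, 130, 43] = ca 1f 82 2b is 4 bytes ≤ B = 5; zero-pad to 5 bytes: K' = ca 1f 82 2b 00.
K' ⊕ ipad = fc 29 b4 1d 36; K' ⊕ opad = 96 43 de 77 5c.
Inner hash: sum = 252+41+180+29+54+119 = 675; mod 256 = 163 → a3.
Outer hash (recomputed tag): sum = 150+67+222+119+92+163 = 813; mod 256 = 45 → 2d.
Recomputed tag = 2d; claimed = ca → mismatch.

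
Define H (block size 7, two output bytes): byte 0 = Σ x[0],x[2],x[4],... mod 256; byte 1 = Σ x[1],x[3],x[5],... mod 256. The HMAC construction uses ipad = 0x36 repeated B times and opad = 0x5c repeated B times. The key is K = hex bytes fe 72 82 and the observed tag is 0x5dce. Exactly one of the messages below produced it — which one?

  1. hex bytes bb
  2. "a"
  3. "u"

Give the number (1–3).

Key hex bytes fe 72 82 is 3 bytes ≤ B = 7; zero-pad to 7 bytes: K' = fe 72 82 00 00 00 00.
K' ⊕ ipad = c8 44 b4 36 36 36 36; K' ⊕ opad = a2 2e de 5c 5c 5c 5c.
m1: inner = H(c8 44 b4 36 36 36 36 bb) = e8 6b; tag = H(a2 2e de 5c 5c 5c 5c e8 6b) = a3ce
m2: inner = H(c8 44 b4 36 36 36 36 61) = e8 11; tag = H(a2 2e de 5c 5c 5c 5c e8 11) = 49ce
m3: inner = H(c8 44 b4 36 36 36 36 75) = e8 25; tag = H(a2 2e de 5c 5c 5c 5c e8 25) = 5dce ← matches

3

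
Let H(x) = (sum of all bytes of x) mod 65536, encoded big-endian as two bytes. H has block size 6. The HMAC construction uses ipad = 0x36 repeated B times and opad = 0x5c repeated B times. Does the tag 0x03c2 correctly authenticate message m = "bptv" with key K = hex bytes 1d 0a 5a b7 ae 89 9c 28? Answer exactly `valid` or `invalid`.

invalid

Key hex bytes 1d 0a 5a b7 ae 89 9c 28 is 8 bytes > B = 6, so hash it first: H(key) = 03 33, then zero-pad to 6 bytes: K' = 03 33 00 00 00 00.
K' ⊕ ipad = 35 05 36 36 36 36; K' ⊕ opad = 5f 6f 5c 5c 5c 5c.
Inner hash: sum = 53+5+54+54+54+54+98+112+116+118 = 718 → 02 ce.
Outer hash (recomputed tag): sum = 95+111+92+92+92+92+2+206 = 782 → 03 0e.
Recomputed tag = 030e; claimed = 03c2 → mismatch.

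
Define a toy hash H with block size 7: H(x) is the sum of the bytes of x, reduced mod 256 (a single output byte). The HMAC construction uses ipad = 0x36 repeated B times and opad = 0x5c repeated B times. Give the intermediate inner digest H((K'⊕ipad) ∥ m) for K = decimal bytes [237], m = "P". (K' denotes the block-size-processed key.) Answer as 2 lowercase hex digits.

Key decimal bytes [237] = ed is 1 byte ≤ B = 7; zero-pad to 7 bytes: K' = ed 00 00 00 00 00 00.
K' ⊕ ipad = db 36 36 36 36 36 36.
Inner input = db 36 36 36 36 36 36 ∥ 50.
Inner hash: sum = 219+54+54+54+54+54+54+80 = 623; mod 256 = 111 → 6f.

6f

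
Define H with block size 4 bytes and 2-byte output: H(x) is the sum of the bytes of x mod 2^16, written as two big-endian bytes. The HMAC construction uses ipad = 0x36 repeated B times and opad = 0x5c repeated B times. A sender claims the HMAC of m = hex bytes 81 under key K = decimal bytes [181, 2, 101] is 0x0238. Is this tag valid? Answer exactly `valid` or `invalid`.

invalid

Key decimal bytes [181, 2, 101] = b5 02 65 is 3 bytes ≤ B = 4; zero-pad to 4 bytes: K' = b5 02 65 00.
K' ⊕ ipad = 83 34 53 36; K' ⊕ opad = e9 5e 39 5c.
Inner hash: sum = 131+52+83+54+129 = 449 → 01 c1.
Outer hash (recomputed tag): sum = 233+94+57+92+1+193 = 670 → 02 9e.
Recomputed tag = 029e; claimed = 0238 → mismatch.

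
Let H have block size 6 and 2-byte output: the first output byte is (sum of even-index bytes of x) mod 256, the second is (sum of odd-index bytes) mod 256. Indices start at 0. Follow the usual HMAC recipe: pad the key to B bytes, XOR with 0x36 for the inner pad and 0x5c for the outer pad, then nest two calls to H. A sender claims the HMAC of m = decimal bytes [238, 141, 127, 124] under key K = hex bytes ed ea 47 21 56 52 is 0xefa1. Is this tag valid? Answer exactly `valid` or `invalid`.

Key hex bytes ed ea 47 21 56 52 is exactly B = 6 bytes: K' = ed ea 47 21 56 52.
K' ⊕ ipad = db dc 71 17 60 64; K' ⊕ opad = b1 b6 1b 7d 0a 0e.
Inner hash: even-index sum = 793 mod 256 = 25; odd-index sum = 608 mod 256 = 96 → 19 60.
Outer hash (recomputed tag): even-index sum = 239 mod 256 = 239; odd-index sum = 417 mod 256 = 161 → ef a1.
Recomputed tag = efa1; claimed = efa1 → match.

valid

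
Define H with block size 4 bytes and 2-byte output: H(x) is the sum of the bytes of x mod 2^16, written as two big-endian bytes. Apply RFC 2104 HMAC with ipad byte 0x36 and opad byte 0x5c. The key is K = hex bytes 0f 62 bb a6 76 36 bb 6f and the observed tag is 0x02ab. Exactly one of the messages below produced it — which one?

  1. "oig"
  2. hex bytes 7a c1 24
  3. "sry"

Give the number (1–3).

2

Key hex bytes 0f 62 bb a6 76 36 bb 6f is 8 bytes > B = 4, so hash it first: H(key) = 03 a8, then zero-pad to 4 bytes: K' = 03 a8 00 00.
K' ⊕ ipad = 35 9e 36 36; K' ⊕ opad = 5f f4 5c 5c.
m1: inner = H(35 9e 36 36 6f 69 67) = 02 7e; tag = H(5f f4 5c 5c 02 7e) = 028b
m2: inner = H(35 9e 36 36 7a c1 24) = 02 9e; tag = H(5f f4 5c 5c 02 9e) = 02ab ← matches
m3: inner = H(35 9e 36 36 73 72 79) = 02 9d; tag = H(5f f4 5c 5c 02 9d) = 02aa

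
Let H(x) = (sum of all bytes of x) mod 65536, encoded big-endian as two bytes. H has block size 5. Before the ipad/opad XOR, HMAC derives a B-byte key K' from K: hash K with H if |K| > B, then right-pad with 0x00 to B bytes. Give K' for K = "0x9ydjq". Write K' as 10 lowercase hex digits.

0299000000

|K| = 7 > B = 5, so first hash the key.
H(K): sum = 48+120+57+121+100+106+113 = 665 → 02 99.
Zero-pad H(K) = 02 99 to 5 bytes: K' = 02 99 00 00 00.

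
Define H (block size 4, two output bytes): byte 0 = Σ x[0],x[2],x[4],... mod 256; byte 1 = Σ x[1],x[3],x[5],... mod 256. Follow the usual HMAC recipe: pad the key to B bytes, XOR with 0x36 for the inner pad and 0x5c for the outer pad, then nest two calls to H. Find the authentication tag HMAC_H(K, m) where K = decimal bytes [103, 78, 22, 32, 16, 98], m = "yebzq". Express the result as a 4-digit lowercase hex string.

6ae3

Key decimal bytes [103, 78, 22, 32, 16, 98] = 67 4e 16 20 10 62 is 6 bytes > B = 4, so hash it first: H(key) = 8d d0, then zero-pad to 4 bytes: K' = 8d d0 00 00.
K' ⊕ ipad = bb e6 36 36.  K' ⊕ opad = d1 8c 5c 5c.
Inner input = (K'⊕ipad) ∥ m = bb e6 36 36 ∥ 79 65 62 7a 71.
Inner hash: even-index sum = 573 mod 256 = 61; odd-index sum = 507 mod 256 = 251 → 3d fb.
Outer input = (K'⊕opad) ∥ inner = d1 8c 5c 5c ∥ 3d fb.
Outer hash (tag): even-index sum = 362 mod 256 = 106; odd-index sum = 483 mod 256 = 227 → 6a e3.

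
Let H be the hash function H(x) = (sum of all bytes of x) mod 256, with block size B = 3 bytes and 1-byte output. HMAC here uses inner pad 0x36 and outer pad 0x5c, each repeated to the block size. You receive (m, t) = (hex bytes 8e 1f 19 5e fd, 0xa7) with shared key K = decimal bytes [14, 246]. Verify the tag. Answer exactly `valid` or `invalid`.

Key decimal bytes [14, 246] = 0e f6 is 2 bytes ≤ B = 3; zero-pad to 3 bytes: K' = 0e f6 00.
K' ⊕ ipad = 38 c0 36; K' ⊕ opad = 52 aa 5c.
Inner hash: sum = 56+192+54+142+31+25+94+253 = 847; mod 256 = 79 → 4f.
Outer hash (recomputed tag): sum = 82+170+92+79 = 423; mod 256 = 167 → a7.
Recomputed tag = a7; claimed = a7 → match.

valid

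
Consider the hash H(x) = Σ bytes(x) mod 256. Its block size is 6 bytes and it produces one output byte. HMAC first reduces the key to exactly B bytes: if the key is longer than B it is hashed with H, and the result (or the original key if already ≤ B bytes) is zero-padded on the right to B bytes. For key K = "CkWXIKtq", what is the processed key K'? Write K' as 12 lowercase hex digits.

|K| = 8 > B = 6, so first hash the key.
H(K): sum = 67+107+87+88+73+75+116+113 = 726; mod 256 = 214 → d6.
Zero-pad H(K) = d6 to 6 bytes: K' = d6 00 00 00 00 00.

d60000000000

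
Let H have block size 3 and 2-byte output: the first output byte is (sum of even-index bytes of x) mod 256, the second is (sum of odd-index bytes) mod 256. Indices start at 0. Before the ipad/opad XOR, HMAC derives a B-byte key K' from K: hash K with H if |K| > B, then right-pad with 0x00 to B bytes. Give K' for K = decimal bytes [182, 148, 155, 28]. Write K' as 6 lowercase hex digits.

51b000

|K| = 4 > B = 3, so first hash the key.
H(K): even-index sum = 337 mod 256 = 81; odd-index sum = 176 mod 256 = 176 → 51 b0.
Zero-pad H(K) = 51 b0 to 3 bytes: K' = 51 b0 00.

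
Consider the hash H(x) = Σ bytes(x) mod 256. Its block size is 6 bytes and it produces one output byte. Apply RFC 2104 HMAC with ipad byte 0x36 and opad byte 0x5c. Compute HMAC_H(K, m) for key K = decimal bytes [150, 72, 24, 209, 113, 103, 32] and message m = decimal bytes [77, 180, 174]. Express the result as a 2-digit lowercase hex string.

f5

Key decimal bytes [150, 72, 24, 209, 113, 103, 32] = 96 48 18 d1 71 67 20 is 7 bytes > B = 6, so hash it first: H(key) = bf, then zero-pad to 6 bytes: K' = bf 00 00 00 00 00.
K' ⊕ ipad = 89 36 36 36 36 36.  K' ⊕ opad = e3 5c 5c 5c 5c 5c.
Inner input = (K'⊕ipad) ∥ m = 89 36 36 36 36 36 ∥ 4d b4 ae.
Inner hash: sum = 137+54+54+54+54+54+77+180+174 = 838; mod 256 = 70 → 46.
Outer input = (K'⊕opad) ∥ inner = e3 5c 5c 5c 5c 5c ∥ 46.
Outer hash (tag): sum = 227+92+92+92+92+92+70 = 757; mod 256 = 245 → f5.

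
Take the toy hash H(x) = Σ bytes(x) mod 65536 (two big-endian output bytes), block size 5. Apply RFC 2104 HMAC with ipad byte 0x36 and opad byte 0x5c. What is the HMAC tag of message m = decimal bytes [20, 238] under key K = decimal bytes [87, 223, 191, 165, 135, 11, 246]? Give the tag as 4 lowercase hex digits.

Key decimal bytes [87, 223, 191, 165, 135, 11, 246] = 57 df bf a5 87 0b f6 is 7 bytes > B = 5, so hash it first: H(key) = 04 22, then zero-pad to 5 bytes: K' = 04 22 00 00 00.
K' ⊕ ipad = 32 14 36 36 36.  K' ⊕ opad = 58 7e 5c 5c 5c.
Inner input = (K'⊕ipad) ∥ m = 32 14 36 36 36 ∥ 14 ee.
Inner hash: sum = 50+20+54+54+54+20+238 = 490 → 01 ea.
Outer input = (K'⊕opad) ∥ inner = 58 7e 5c 5c 5c ∥ 01 ea.
Outer hash (tag): sum = 88+126+92+92+92+1+234 = 725 → 02 d5.

02d5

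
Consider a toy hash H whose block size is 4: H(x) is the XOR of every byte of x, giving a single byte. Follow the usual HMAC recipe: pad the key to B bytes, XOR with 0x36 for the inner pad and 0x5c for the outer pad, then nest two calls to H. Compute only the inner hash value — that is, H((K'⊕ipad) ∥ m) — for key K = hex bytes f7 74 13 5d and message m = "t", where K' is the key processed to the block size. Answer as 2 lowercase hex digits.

Key hex bytes f7 74 13 5d is exactly B = 4 bytes: K' = f7 74 13 5d.
K' ⊕ ipad = c1 42 25 6b.
Inner input = c1 42 25 6b ∥ 74.
Inner hash: XOR c1⊕42⊕25⊕6b⊕74 = b9.

b9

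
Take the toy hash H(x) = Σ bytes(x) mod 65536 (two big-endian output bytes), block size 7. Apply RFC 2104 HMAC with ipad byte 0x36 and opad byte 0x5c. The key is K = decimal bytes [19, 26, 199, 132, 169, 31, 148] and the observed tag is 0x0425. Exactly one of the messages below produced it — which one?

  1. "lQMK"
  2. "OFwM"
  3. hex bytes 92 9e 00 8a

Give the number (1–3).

Key decimal bytes [19, 26, 199, 132, 169, 31, 148] = 13 1a c7 84 a9 1f 94 is exactly B = 7 bytes: K' = 13 1a c7 84 a9 1f 94.
K' ⊕ ipad = 25 2c f1 b2 9f 29 a2; K' ⊕ opad = 4f 46 9b d8 f5 43 c8.
m1: inner = H(25 2c f1 b2 9f 29 a2 6c 51 4d 4b) = 04 b3; tag = H(4f 46 9b d8 f5 43 c8 04 b3) = 04bf
m2: inner = H(25 2c f1 b2 9f 29 a2 4f 46 77 4d) = 04 b7; tag = H(4f 46 9b d8 f5 43 c8 04 b7) = 04c3
m3: inner = H(25 2c f1 b2 9f 29 a2 92 9e 00 8a) = 05 18; tag = H(4f 46 9b d8 f5 43 c8 05 18) = 0425 ← matches

3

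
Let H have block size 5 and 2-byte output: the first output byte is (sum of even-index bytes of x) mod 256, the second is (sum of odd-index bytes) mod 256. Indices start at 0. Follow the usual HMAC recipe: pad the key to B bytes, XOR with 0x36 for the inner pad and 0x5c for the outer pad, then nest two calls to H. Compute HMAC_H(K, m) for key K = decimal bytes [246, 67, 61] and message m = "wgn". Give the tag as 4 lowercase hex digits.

f7e3

Key decimal bytes [246, 67, 61] = f6 43 3d is 3 bytes ≤ B = 5; zero-pad to 5 bytes: K' = f6 43 3d 00 00.
K' ⊕ ipad = c0 75 0b 36 36.  K' ⊕ opad = aa 1f 61 5c 5c.
Inner input = (K'⊕ipad) ∥ m = c0 75 0b 36 36 ∥ 77 67 6e.
Inner hash: even-index sum = 360 mod 256 = 104; odd-index sum = 400 mod 256 = 144 → 68 90.
Outer input = (K'⊕opad) ∥ inner = aa 1f 61 5c 5c ∥ 68 90.
Outer hash (tag): even-index sum = 503 mod 256 = 247; odd-index sum = 227 mod 256 = 227 → f7 e3.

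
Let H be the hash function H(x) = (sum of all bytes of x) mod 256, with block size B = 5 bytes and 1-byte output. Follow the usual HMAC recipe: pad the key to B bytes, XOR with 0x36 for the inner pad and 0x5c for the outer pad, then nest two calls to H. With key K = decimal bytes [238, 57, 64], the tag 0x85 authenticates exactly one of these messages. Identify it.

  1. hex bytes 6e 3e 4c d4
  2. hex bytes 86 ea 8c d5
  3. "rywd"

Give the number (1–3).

Key decimal bytes [238, 57, 64] = ee 39 40 is 3 bytes ≤ B = 5; zero-pad to 5 bytes: K' = ee 39 40 00 00.
K' ⊕ ipad = d8 0f 76 36 36; K' ⊕ opad = b2 65 1c 5c 5c.
m1: inner = H(d8 0f 76 36 36 6e 3e 4c d4) = 95; tag = H(b2 65 1c 5c 5c 95) = 80
m2: inner = H(d8 0f 76 36 36 86 ea 8c d5) = 9a; tag = H(b2 65 1c 5c 5c 9a) = 85 ← matches
m3: inner = H(d8 0f 76 36 36 72 79 77 64) = 8f; tag = H(b2 65 1c 5c 5c 8f) = 7a

2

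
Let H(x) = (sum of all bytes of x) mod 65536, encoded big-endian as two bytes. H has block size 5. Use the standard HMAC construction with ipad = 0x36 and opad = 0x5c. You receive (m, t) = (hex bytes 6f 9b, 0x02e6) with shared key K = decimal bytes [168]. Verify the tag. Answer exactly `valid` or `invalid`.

valid

Key decimal bytes [168] = a8 is 1 byte ≤ B = 5; zero-pad to 5 bytes: K' = a8 00 00 00 00.
K' ⊕ ipad = 9e 36 36 36 36; K' ⊕ opad = f4 5c 5c 5c 5c.
Inner hash: sum = 158+54+54+54+54+111+155 = 640 → 02 80.
Outer hash (recomputed tag): sum = 244+92+92+92+92+2+128 = 742 → 02 e6.
Recomputed tag = 02e6; claimed = 02e6 → match.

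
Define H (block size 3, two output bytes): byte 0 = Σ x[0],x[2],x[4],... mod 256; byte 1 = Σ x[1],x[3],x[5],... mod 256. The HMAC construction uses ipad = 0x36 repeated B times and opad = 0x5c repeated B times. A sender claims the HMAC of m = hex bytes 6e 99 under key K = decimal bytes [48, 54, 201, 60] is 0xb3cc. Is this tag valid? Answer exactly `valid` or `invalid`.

valid

Key decimal bytes [48, 54, 201, 60] = 30 36 c9 3c is 4 bytes > B = 3, so hash it first: H(key) = f9 72, then zero-pad to 3 bytes: K' = f9 72 00.
K' ⊕ ipad = cf 44 36; K' ⊕ opad = a5 2e 5c.
Inner hash: even-index sum = 414 mod 256 = 158; odd-index sum = 178 mod 256 = 178 → 9e b2.
Outer hash (recomputed tag): even-index sum = 435 mod 256 = 179; odd-index sum = 204 mod 256 = 204 → b3 cc.
Recomputed tag = b3cc; claimed = b3cc → match.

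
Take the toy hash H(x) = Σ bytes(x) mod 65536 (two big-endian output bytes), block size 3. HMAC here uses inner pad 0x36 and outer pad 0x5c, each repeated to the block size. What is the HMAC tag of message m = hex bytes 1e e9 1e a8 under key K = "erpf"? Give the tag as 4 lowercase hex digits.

Key "erpf" = 65 72 70 66 is 4 bytes > B = 3, so hash it first: H(key) = 01 ad, then zero-pad to 3 bytes: K' = 01 ad 00.
K' ⊕ ipad = 37 9b 36.  K' ⊕ opad = 5d f1 5c.
Inner input = (K'⊕ipad) ∥ m = 37 9b 36 ∥ 1e e9 1e a8.
Inner hash: sum = 55+155+54+30+233+30+168 = 725 → 02 d5.
Outer input = (K'⊕opad) ∥ inner = 5d f1 5c ∥ 02 d5.
Outer hash (tag): sum = 93+241+92+2+213 = 641 → 02 81.

0281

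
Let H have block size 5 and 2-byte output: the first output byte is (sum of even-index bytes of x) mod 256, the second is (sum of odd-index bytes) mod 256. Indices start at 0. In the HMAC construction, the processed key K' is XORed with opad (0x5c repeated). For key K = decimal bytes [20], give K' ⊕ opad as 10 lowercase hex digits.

485c5c5c5c

Key decimal bytes [20] = 14 is 1 byte ≤ B = 5; zero-pad to 5 bytes: K' = 14 00 00 00 00.
XOR each byte with 0x5c: 14⊕5c=48, 00⊕5c=5c, 00⊕5c=5c, 00⊕5c=5c, 00⊕5c=5c.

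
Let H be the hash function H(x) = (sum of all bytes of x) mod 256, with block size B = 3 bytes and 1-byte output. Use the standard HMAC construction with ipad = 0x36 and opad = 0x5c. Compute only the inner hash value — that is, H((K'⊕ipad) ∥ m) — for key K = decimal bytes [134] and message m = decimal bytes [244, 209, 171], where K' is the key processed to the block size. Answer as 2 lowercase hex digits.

Key decimal bytes [134] = 86 is 1 byte ≤ B = 3; zero-pad to 3 bytes: K' = 86 00 00.
K' ⊕ ipad = b0 36 36.
Inner input = b0 36 36 ∥ f4 d1 ab.
Inner hash: sum = 176+54+54+244+209+171 = 908; mod 256 = 140 → 8c.

8c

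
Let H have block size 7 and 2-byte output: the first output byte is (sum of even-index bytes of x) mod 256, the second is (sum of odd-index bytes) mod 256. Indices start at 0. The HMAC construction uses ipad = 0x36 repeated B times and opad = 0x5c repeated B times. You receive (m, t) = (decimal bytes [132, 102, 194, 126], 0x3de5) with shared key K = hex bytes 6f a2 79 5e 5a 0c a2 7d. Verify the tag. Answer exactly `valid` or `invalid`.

Key hex bytes 6f a2 79 5e 5a 0c a2 7d is 8 bytes > B = 7, so hash it first: H(key) = e4 89, then zero-pad to 7 bytes: K' = e4 89 00 00 00 00 00.
K' ⊕ ipad = d2 bf 36 36 36 36 36; K' ⊕ opad = b8 d5 5c 5c 5c 5c 5c.
Inner hash: even-index sum = 600 mod 256 = 88; odd-index sum = 625 mod 256 = 113 → 58 71.
Outer hash (recomputed tag): even-index sum = 573 mod 256 = 61; odd-index sum = 485 mod 256 = 229 → 3d e5.
Recomputed tag = 3de5; claimed = 3de5 → match.

valid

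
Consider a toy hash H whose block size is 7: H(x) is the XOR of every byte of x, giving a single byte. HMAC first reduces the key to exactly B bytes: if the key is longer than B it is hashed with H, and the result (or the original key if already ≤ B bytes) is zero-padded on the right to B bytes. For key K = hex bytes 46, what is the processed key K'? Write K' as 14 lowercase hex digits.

Key hex bytes 46 is 1 byte ≤ B = 7; zero-pad to 7 bytes: K' = 46 00 00 00 00 00 00.

46000000000000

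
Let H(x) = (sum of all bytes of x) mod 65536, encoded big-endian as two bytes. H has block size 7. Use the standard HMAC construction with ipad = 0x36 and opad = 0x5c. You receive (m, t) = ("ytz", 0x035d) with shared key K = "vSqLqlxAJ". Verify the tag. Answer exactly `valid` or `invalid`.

invalid

Key "vSqLqlxAJ" = 76 53 71 4c 71 6c 78 41 4a is 9 bytes > B = 7, so hash it first: H(key) = 03 66, then zero-pad to 7 bytes: K' = 03 66 00 00 00 00 00.
K' ⊕ ipad = 35 50 36 36 36 36 36; K' ⊕ opad = 5f 3a 5c 5c 5c 5c 5c.
Inner hash: sum = 53+80+54+54+54+54+54+121+116+122 = 762 → 02 fa.
Outer hash (recomputed tag): sum = 95+58+92+92+92+92+92+2+250 = 865 → 03 61.
Recomputed tag = 0361; claimed = 035d → mismatch.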